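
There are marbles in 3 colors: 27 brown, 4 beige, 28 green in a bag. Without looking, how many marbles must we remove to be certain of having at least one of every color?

The hardest color to obtain is beige: we could draw every other marble first — 59 − 4 = 55 marbles — without a single beige one.
The next draw must be beige, so 55 + 1 = 56.

56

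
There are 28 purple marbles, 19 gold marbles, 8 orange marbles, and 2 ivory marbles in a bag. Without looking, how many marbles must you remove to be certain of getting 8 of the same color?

24

Treat the 4 colors as pigeonholes.
In the worst case we take at most 7 of each color, but all 2 ivory (fewer than 7), giving 7 + 7 + 7 + 2 = 23.
One more marble then forces some color to 8, so 23 + 1 = 24.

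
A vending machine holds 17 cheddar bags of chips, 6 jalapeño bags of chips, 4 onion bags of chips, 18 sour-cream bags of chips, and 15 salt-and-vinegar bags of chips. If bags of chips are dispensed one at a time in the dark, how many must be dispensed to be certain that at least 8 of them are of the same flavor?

32

In the worst case we take at most 7 of each flavor, but all 6 jalapeño and all 4 onion (fewer than 7), giving 7 + 6 + 4 + 7 + 7 = 31.
One more bag of chips then forces some flavor to 8, so 31 + 1 = 32.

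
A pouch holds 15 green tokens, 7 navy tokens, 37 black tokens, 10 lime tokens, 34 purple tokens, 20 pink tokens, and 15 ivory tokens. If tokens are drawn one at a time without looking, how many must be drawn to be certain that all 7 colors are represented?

The hardest color to obtain is navy: we could draw every other token first — 138 − 7 = 131 tokens — without a single navy one.
The next draw must be navy, so 131 + 1 = 132.

132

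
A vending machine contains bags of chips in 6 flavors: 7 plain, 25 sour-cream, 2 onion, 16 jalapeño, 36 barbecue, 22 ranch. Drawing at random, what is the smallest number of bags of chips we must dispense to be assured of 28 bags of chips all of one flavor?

In the worst case we take at most 27 of each flavor, but all 7 plain, all 25 sour-cream, all 2 onion, all 16 jalapeño, and all 22 ranch (fewer than 27), giving 7 + 25 + 2 + 16 + 27 + 22 = 99.
One more bag of chips then forces some flavor to 28, so 99 + 1 = 100.

100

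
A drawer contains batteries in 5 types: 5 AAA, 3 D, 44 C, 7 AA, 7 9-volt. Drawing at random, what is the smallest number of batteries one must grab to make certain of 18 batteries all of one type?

40

In the worst case we take at most 17 of each type, but all 5 AAA, all 3 D, all 7 AA, and all 7 9-volt (fewer than 17), giving 5 + 3 + 17 + 7 + 7 = 39.
One more battery then forces some type to 18, so 39 + 1 = 40.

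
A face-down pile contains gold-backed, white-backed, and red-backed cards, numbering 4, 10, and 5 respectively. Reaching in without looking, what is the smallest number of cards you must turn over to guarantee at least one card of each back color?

The hardest back color to obtain is gold-backed: we could draw every other card first — 19 − 4 = 15 cards — without a single gold-backed one.
The next draw must be gold-backed, so 15 + 1 = 16.

16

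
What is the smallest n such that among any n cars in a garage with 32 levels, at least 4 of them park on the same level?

97

There are 32 levels acting as pigeonholes.
With 32 × 3 = 96 cars we could place exactly 3 in each, with no class reaching 4.
One more forces some class to hold 4, so 96 + 1 = 97.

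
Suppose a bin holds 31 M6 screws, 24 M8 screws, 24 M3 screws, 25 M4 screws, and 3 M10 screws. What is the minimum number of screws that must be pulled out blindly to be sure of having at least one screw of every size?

The hardest size to obtain is M10: we could draw every other screw first — 107 − 3 = 104 screws — without a single M10 one.
The next draw must be M10, so 104 + 1 = 105.

105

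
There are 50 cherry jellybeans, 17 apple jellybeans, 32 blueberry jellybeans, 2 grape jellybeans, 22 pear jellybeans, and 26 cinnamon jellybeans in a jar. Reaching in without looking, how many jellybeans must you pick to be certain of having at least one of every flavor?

The hardest flavor to obtain is grape: we could draw every other jellybean first — 149 − 2 = 147 jellybeans — without a single grape one.
The next draw must be grape, so 147 + 1 = 148.

148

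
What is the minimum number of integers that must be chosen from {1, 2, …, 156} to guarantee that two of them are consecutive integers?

Partition {1, …, 156} into 78 pairs: {1,2}, {3,4}, …, {155,156}.
Choosing 78 integers — say the 78 even numbers 2, 4, …, 156 — takes one from each pair and avoids the property.
Choosing 79 forces two into the same pair by pigeonhole, and those are consecutive. So 79.

79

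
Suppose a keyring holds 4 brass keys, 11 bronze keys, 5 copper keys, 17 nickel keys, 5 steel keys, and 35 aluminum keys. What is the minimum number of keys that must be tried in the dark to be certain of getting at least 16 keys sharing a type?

56

In the worst case we take at most 15 of each type, but all 4 brass, all 11 bronze, all 5 copper, and all 5 steel (fewer than 15), giving 4 + 11 + 5 + 15 + 5 + 15 = 55.
One more key then forces some type to 16, so 55 + 1 = 56.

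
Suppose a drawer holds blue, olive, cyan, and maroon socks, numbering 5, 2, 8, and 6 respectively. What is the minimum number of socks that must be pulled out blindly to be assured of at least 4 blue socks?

20

The worst case draws every non-blue sock first: 2 + 8 + 6 = 16.
The next 4 draws are then forced to be blue, giving 16 + 4 = 20.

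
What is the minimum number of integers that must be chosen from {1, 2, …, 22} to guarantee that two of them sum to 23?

12

Partition {1, …, 22} into 11 pairs: {1,22}, {2,21}, …, {11,12}.
Choosing 11 integers — say the integers 1 through 11 — takes one from each pair and avoids the property.
Choosing 12 forces two into the same pair by pigeonhole, and those sum to 23. So 12.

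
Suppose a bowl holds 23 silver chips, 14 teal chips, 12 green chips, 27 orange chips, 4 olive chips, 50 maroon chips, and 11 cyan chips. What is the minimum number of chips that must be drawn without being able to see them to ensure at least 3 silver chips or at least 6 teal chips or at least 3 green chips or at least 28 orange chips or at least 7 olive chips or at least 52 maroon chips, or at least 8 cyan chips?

The worst case stops just short of every target: 2 silver, 5 teal, 2 green, 27 orange, all 4 olive, all 50 maroon, 7 cyan — 2 + 5 + 2 + 27 + 4 + 50 + 7 = 97 chips.
One more chip must push some color to its target, so 97 + 1 = 98.

98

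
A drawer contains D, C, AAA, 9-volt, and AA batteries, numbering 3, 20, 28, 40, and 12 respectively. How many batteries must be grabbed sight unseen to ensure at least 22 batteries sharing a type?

In the worst case we take at most 21 of each type, but all 3 D, all 20 C, and all 12 AA (fewer than 21), giving 3 + 20 + 21 + 21 + 12 = 77.
One more battery then forces some type to 22, so 77 + 1 = 78.

78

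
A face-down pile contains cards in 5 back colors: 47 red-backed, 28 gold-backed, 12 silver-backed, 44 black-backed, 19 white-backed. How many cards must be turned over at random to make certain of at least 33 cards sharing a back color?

Treat the 5 back colors as pigeonholes.
In the worst case we take at most 32 of each back color, but all 28 gold-backed, all 12 silver-backed, and all 19 white-backed (fewer than 32), giving 32 + 28 + 12 + 32 + 19 = 123.
One more card then forces some back color to 33, so 123 + 1 = 124.

124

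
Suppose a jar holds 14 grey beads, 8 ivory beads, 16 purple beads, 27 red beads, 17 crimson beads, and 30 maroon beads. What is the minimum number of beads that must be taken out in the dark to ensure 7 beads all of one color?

37

The worst case takes 6 beads of each color without reaching 7 of any: 6 × 6 = 36.
The next bead must bring some color to 7, so 36 + 1 = 37.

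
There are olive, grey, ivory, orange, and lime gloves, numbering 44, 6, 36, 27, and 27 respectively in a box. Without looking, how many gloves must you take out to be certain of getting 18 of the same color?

75

Treat the 5 colors as pigeonholes.
In the worst case we take at most 17 of each color, but all 6 grey (fewer than 17), giving 17 + 6 + 17 + 17 + 17 = 74.
One more glove then forces some color to 18, so 74 + 1 = 75.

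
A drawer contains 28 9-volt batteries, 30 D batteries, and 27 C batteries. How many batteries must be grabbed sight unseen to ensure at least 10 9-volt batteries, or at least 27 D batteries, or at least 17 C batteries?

The worst case stops just short of every target: 9 9-volt, 26 D, 16 C — 9 + 26 + 16 = 51 batteries.
One more battery must push some type to its target, so 51 + 1 = 52.

52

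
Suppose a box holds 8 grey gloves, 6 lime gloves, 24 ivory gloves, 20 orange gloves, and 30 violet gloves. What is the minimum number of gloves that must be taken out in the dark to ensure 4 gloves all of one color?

Treat the 5 colors as pigeonholes.
The worst case takes 3 gloves of each color without reaching 4 of any: 5 × 3 = 15.
The next glove must bring some color to 4, so 15 + 1 = 16.

16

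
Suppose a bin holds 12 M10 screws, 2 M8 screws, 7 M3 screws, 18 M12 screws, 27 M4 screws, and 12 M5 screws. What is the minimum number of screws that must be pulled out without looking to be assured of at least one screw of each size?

The hardest size to obtain is M8: we could draw every other screw first — 78 − 2 = 76 screws — without a single M8 one.
The next draw must be M8, so 76 + 1 = 77.

77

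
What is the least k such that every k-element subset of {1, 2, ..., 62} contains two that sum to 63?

32

Partition {1, …, 62} into 31 pairs: {1,62}, {2,61}, …, {31,32}.
Choosing 31 integers — say the integers 1 through 31 — takes one from each pair and avoids the property.
Choosing 32 forces two into the same pair by pigeonhole, and those sum to 63. So 32.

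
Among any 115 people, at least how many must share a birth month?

10

There are 12 months of the year, which serve as the pigeonholes.
If each of the 12 months of the year held at most 9, the total would be at most 12 × 9 = 108 < 115, a contradiction.
So at least one holds ⌈115/12⌉ = 10.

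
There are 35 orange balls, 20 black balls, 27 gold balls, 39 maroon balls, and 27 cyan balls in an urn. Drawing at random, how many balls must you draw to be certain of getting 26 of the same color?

Treat the 5 colors as pigeonholes.
In the worst case we take at most 25 of each color, but all 20 black (fewer than 25), giving 25 + 20 + 25 + 25 + 25 = 120.
One more ball then forces some color to 26, so 120 + 1 = 121.

121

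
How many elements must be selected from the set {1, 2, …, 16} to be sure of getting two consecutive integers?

9

Partition {1, …, 16} into 8 pairs: {1,2}, {3,4}, …, {15,16}.
Choosing 8 integers — say the 8 even numbers 2, 4, …, 16 — takes one from each pair and avoids the property.
Choosing 9 forces two into the same pair by pigeonhole, and those are consecutive. So 9.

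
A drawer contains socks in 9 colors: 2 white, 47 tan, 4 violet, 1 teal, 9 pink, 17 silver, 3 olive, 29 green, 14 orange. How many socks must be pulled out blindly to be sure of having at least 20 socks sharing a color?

Treat the 9 colors as pigeonholes.
In the worst case we take at most 19 of each color, but all 2 white, all 4 violet, all 1 teal, all 9 pink, all 17 silver, all 3 olive, and all 14 orange (fewer than 19), giving 2 + 19 + 4 + 1 + 9 + 17 + 3 + 19 + 14 = 88.
One more sock then forces some color to 20, so 88 + 1 = 89.

89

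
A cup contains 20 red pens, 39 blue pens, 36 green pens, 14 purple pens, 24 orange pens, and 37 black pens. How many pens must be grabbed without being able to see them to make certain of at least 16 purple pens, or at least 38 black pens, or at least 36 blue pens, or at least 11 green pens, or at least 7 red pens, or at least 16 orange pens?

118

Each of the 6 ink colors has its own threshold; avoid all of them simultaneously.
The worst case stops just short of every target: 6 red, 35 blue, 10 green, all 14 purple, 15 orange, 37 black — 6 + 35 + 10 + 14 + 15 + 37 = 117 pens.
One more pen must push some ink color to its target, so 117 + 1 = 118.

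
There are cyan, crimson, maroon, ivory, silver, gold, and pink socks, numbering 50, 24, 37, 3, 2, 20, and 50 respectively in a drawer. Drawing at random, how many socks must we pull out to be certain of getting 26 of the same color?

Treat the 7 colors as pigeonholes.
In the worst case we take at most 25 of each color, but all 24 crimson, all 3 ivory, all 2 silver, and all 20 gold (fewer than 25), giving 25 + 24 + 25 + 3 + 2 + 20 + 25 = 124.
One more sock then forces some color to 26, so 124 + 1 = 125.

125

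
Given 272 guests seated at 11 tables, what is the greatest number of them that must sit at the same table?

25

The 272 guests fall into 11 tables.
If each of the 11 tables held at most 24, the total would be at most 11 × 24 = 264 < 272, a contradiction.
So at least one holds ⌈272/11⌉ = 25.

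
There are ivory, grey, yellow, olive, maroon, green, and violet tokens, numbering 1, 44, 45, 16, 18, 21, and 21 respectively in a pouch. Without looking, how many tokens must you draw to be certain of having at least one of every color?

166

The hardest color to obtain is ivory: we could draw every other token first — 166 − 1 = 165 tokens — without a single ivory one.
The next draw must be ivory, so 165 + 1 = 166.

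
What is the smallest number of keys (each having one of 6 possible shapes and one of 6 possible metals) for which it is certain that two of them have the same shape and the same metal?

37

There are 6 × 6 = 36 (shape, metal) combinations acting as pigeonholes.
With 36 keys we could place one in each, avoiding any repeat.
One more forces some (shape, metal) pair to hold 2, so 36 + 1 = 37.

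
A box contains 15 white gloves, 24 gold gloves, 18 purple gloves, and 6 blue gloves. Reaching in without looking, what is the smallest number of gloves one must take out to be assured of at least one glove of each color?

58

The hardest color to obtain is blue: we could draw every other glove first — 63 − 6 = 57 gloves — without a single blue one.
The next draw must be blue, so 57 + 1 = 58.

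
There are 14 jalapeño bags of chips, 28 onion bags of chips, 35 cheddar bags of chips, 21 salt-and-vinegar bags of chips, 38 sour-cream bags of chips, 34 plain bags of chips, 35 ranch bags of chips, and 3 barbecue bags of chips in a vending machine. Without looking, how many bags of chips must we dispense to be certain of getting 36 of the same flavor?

206

Treat the 8 flavors as pigeonholes.
In the worst case we take at most 35 of each flavor, but all 14 jalapeño, all 28 onion, all 21 salt-and-vinegar, all 34 plain, and all 3 barbecue (fewer than 35), giving 14 + 28 + 35 + 21 + 35 + 34 + 35 + 3 = 205.
One more bag of chips then forces some flavor to 36, so 205 + 1 = 206.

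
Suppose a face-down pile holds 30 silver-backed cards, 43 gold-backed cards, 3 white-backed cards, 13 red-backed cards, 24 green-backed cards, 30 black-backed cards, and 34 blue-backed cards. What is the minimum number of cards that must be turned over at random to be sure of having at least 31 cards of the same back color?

161

Treat the 7 back colors as pigeonholes.
In the worst case we take at most 30 of each back color, but all 3 white-backed, all 13 red-backed, and all 24 green-backed (fewer than 30), giving 30 + 30 + 3 + 13 + 24 + 30 + 30 = 160.
One more card then forces some back color to 31, so 160 + 1 = 161.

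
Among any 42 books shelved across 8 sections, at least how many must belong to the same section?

The 42 books fall into 8 sections.
If each of the 8 sections held at most 5, the total would be at most 8 × 5 = 40 < 42, a contradiction.
So at least one holds ⌈42/8⌉ = 6.

6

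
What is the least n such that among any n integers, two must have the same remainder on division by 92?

Two integers differ by a multiple of 92 exactly when they share a remainder mod 92.
There are 92 residue classes mod 92, so 92 integers can all lie in distinct classes.
One more integer must repeat a residue, giving a difference divisible by 92. So n = 92 + 1 = 93.

93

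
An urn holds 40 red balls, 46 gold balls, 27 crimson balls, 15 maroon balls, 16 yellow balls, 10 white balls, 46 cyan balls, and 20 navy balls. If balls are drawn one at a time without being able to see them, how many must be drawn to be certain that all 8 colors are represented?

211

The hardest color to obtain is white: we could draw every other ball first — 220 − 10 = 210 balls — without a single white one.
The next draw must be white, so 210 + 1 = 211.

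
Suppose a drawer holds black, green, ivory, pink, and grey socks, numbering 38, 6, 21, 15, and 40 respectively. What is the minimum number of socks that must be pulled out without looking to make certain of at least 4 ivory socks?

103

To avoid ivory socks as long as possible, exhaust the other 4 colors first.
The worst case draws every non-ivory sock first: 38 + 6 + 15 + 40 = 99.
The next 4 draws are then forced to be ivory, giving 99 + 4 = 103.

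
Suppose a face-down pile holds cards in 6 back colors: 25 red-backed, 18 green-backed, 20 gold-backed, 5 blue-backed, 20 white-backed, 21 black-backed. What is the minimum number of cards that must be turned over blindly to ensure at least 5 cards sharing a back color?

Treat the 6 back colors as pigeonholes.
The worst case takes 4 cards of each back color without reaching 5 of any: 6 × 4 = 24.
The next card must bring some back color to 5, so 24 + 1 = 25.

25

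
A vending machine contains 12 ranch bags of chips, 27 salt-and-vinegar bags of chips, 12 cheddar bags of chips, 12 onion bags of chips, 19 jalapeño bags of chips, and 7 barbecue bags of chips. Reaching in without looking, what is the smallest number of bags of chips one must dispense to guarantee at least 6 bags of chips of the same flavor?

The worst case takes 5 bags of chips of each flavor without reaching 6 of any: 6 × 5 = 30.
The next bag of chips must bring some flavor to 6, so 30 + 1 = 31.

31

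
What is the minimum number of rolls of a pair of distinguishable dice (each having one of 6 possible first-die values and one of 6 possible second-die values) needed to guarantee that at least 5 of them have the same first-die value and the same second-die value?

145

There are 6 × 6 = 36 (first-die value, second-die value) combinations acting as pigeonholes.
With 36 × 4 = 144 rolls of a pair of distinguishable dice we could place exactly 4 in each, with no (first-die value, second-die value) pair reaching 5.
One more forces some (first-die value, second-die value) pair to hold 5, so 144 + 1 = 145.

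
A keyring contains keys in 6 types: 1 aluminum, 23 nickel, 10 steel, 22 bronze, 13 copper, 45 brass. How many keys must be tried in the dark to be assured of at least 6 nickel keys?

The worst case draws every non-nickel key first: 1 + 10 + 22 + 13 + 45 = 91.
The next 6 draws are then forced to be nickel, giving 91 + 6 = 97.

97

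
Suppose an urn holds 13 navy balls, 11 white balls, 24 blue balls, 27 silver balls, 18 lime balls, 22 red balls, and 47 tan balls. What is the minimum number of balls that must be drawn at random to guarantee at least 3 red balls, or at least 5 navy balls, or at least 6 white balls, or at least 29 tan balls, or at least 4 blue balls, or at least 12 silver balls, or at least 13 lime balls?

66

The worst case stops just short of every target: 4 navy, 5 white, 3 blue, 11 silver, 12 lime, 2 red, 28 tan — 4 + 5 + 3 + 11 + 12 + 2 + 28 = 65 balls.
One more ball must push some color to its target, so 65 + 1 = 66.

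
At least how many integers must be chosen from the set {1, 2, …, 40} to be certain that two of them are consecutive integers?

Partition {1, …, 40} into 20 pairs: {1,2}, {3,4}, …, {39,40}.
Choosing 20 integers — say the 20 even numbers 2, 4, …, 40 — takes one from each pair and avoids the property.
Choosing 21 forces two into the same pair by pigeonhole, and those are consecutive. So 21.

21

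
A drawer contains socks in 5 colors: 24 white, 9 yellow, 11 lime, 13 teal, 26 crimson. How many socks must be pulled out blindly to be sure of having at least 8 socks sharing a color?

36

The worst case takes 7 socks of each color without reaching 8 of any: 5 × 7 = 35.
The next sock must bring some color to 8, so 35 + 1 = 36.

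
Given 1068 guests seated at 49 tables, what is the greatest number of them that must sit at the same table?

The 1068 guests fall into 49 tables.
If each of the 49 tables held at most 21, the total would be at most 49 × 21 = 1029 < 1068, a contradiction.
So at least one holds ⌈1068/49⌉ = 22.

22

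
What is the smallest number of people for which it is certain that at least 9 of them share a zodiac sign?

There are 12 zodiac signs acting as pigeonholes.
With 12 × 8 = 96 people we could place exactly 8 in each, with no class reaching 9.
One more forces some class to hold 9, so 96 + 1 = 97.

97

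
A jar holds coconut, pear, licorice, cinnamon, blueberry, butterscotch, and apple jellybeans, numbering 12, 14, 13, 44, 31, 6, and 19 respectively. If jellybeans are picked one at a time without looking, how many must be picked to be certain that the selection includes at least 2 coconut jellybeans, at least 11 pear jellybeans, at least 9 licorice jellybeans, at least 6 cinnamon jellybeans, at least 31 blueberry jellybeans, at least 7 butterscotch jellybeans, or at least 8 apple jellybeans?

68

The worst case stops just short of every target: 1 coconut, 10 pear, 8 licorice, 5 cinnamon, 30 blueberry, 6 butterscotch, 7 apple — 1 + 10 + 8 + 5 + 30 + 6 + 7 = 67 jellybeans.
One more jellybean must push some flavor to its target, so 67 + 1 = 68.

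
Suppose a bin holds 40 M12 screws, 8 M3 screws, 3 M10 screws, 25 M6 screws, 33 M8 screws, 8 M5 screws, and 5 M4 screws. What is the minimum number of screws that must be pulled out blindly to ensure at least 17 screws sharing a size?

73

In the worst case we take at most 16 of each size, but all 8 M3, all 3 M10, all 8 M5, and all 5 M4 (fewer than 16), giving 16 + 8 + 3 + 16 + 16 + 8 + 5 = 72.
One more screw then forces some size to 17, so 72 + 1 = 73.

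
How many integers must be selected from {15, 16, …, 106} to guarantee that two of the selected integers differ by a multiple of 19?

Use the pigeonhole principle on residue classes: group the integers by remainder mod 19; there are 19 residue classes, each nonempty in this range.
Choosing one from each class (19 integers) avoids any shared remainder.
One more choice must repeat a class, so two differ by a multiple of 19. Hence 19 + 1 = 20.

20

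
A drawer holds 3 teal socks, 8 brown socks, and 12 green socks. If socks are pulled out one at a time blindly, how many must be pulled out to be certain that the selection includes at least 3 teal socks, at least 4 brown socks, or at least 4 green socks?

9

The worst case stops just short of every target: 2 teal, 3 brown, 3 green — 2 + 3 + 3 = 8 socks.
One more sock must push some color to its target, so 8 + 1 = 9.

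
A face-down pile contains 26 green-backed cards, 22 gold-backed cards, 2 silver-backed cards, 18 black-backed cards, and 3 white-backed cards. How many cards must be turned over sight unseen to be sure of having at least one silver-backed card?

The worst case draws every non-silver-backed card first: 26 + 22 + 18 + 3 = 69.
The next draw is then forced to be silver-backed, giving 69 + 1 = 70.

70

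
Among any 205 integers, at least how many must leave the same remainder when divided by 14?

The 205 integers fall into 14 residue classes modulo 14.
If each of the 14 residue classes modulo 14 held at most 14, the total would be at most 14 × 14 = 196 < 205, a contradiction.
So at least one holds ⌈205/14⌉ = 15.

15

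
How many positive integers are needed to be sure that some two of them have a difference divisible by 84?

Two integers differ by a multiple of 84 exactly when they share a remainder mod 84.
There are 84 residue classes mod 84, so 84 integers can all lie in distinct classes.
One more integer must repeat a residue, giving a difference divisible by 84. So n = 84 + 1 = 85.

85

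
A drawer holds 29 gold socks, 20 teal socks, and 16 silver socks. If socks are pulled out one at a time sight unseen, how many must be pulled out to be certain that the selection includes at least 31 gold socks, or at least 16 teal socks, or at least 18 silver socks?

Each of the 3 colors has its own threshold; avoid all of them simultaneously.
The worst case stops just short of every target: all 29 gold, 15 teal, all 16 silver — 29 + 15 + 16 = 60 socks.
One more sock must push some color to its target, so 60 + 1 = 61.

61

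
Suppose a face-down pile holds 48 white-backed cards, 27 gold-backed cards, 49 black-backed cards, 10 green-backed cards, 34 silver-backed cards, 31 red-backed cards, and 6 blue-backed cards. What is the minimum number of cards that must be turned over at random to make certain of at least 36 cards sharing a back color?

179

Treat the 7 back colors as pigeonholes.
In the worst case we take at most 35 of each back color, but all 27 gold-backed, all 10 green-backed, all 34 silver-backed, all 31 red-backed, and all 6 blue-backed (fewer than 35), giving 35 + 27 + 35 + 10 + 34 + 31 + 6 = 178.
One more card then forces some back color to 36, so 178 + 1 = 179.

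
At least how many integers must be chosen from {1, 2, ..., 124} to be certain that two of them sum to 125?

63

Partition {1, …, 124} into 62 pairs: {1,124}, {2,123}, …, {62,63}.
Choosing 62 integers — say the integers 1 through 62 — takes one from each pair and avoids the property.
Choosing 63 forces two into the same pair by pigeonhole, and those sum to 125. So 63.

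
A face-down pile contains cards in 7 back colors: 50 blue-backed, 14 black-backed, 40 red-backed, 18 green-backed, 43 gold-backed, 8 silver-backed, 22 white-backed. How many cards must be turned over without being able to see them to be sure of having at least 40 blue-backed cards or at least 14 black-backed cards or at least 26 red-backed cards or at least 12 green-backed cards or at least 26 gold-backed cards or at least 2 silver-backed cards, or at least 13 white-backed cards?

127

The worst case stops just short of every target: 39 blue-backed, 13 black-backed, 25 red-backed, 11 green-backed, 25 gold-backed, 1 silver-backed, 12 white-backed — 39 + 13 + 25 + 11 + 25 + 1 + 12 = 126 cards.
One more card must push some back color to its target, so 126 + 1 = 127.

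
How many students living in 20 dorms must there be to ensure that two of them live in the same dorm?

21

There are 20 dorms acting as pigeonholes.
With 20 students we could place one in each, avoiding any repeat.
One more forces some class to hold 2, so 20 + 1 = 21.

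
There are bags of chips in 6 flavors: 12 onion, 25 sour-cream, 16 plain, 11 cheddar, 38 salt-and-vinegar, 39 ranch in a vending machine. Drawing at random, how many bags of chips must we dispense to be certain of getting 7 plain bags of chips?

The worst case draws every non-plain bag of chips first: 12 + 25 + 11 + 38 + 39 = 125.
The next 7 draws are then forced to be plain, giving 125 + 7 = 132.

132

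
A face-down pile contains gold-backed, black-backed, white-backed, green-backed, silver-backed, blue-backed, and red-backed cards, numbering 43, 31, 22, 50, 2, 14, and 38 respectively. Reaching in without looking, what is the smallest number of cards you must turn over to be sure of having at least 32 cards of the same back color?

163

In the worst case we take at most 31 of each back color, but all 22 white-backed, all 2 silver-backed, and all 14 blue-backed (fewer than 31), giving 31 + 31 + 22 + 31 + 2 + 14 + 31 = 162.
One more card then forces some back color to 32, so 162 + 1 = 163.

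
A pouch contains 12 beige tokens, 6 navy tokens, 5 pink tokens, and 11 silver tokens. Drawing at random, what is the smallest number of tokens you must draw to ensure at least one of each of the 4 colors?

30

The hardest color to obtain is pink: we could draw every other token first — 34 − 5 = 29 tokens — without a single pink one.
The next draw must be pink, so 29 + 1 = 30.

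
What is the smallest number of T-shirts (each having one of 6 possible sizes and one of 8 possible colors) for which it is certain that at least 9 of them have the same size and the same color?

385

There are 6 × 8 = 48 (size, color) combinations acting as pigeonholes.
With 48 × 8 = 384 T-shirts we could place exactly 8 in each, with no (size, color) pair reaching 9.
One more forces some (size, color) pair to hold 9, so 384 + 1 = 385.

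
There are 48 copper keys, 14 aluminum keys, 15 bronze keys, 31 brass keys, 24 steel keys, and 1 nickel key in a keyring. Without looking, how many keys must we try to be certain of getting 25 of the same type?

Treat the 6 types as pigeonholes.
In the worst case we take at most 24 of each type, but all 14 aluminum, all 15 bronze, and all 1 nickel (fewer than 24), giving 24 + 14 + 15 + 24 + 24 + 1 = 102.
One more key then forces some type to 25, so 102 + 1 = 103.

103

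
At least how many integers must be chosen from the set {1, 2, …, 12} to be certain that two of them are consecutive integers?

Partition {1, …, 12} into 6 pairs: {1,2}, {3,4}, …, {11,12}.
Choosing 6 integers — say the 6 even numbers 2, 4, …, 12 — takes one from each pair and avoids the property.
Choosing 7 forces two into the same pair by pigeonhole, and those are consecutive. So 7.

7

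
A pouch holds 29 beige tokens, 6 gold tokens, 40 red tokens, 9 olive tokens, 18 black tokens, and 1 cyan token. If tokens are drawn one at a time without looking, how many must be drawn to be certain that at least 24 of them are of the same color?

81

In the worst case we take at most 23 of each color, but all 6 gold, all 9 olive, all 18 black, and all 1 cyan (fewer than 23), giving 23 + 6 + 23 + 9 + 18 + 1 = 80.
One more token then forces some color to 24, so 80 + 1 = 81.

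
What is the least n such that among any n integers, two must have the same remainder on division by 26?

Two integers differ by a multiple of 26 exactly when they share a remainder mod 26.
There are 26 residue classes mod 26, so 26 integers can all lie in distinct classes.
One more integer must repeat a residue, giving a difference divisible by 26. So n = 26 + 1 = 27.

27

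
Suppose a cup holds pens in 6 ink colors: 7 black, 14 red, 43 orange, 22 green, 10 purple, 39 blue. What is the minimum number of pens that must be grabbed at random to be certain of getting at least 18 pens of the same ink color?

83

Treat the 6 ink colors as pigeonholes.
In the worst case we take at most 17 of each ink color, but all 7 black, all 14 red, and all 10 purple (fewer than 17), giving 7 + 14 + 17 + 17 + 10 + 17 = 82.
One more pen then forces some ink color to 18, so 82 + 1 = 83.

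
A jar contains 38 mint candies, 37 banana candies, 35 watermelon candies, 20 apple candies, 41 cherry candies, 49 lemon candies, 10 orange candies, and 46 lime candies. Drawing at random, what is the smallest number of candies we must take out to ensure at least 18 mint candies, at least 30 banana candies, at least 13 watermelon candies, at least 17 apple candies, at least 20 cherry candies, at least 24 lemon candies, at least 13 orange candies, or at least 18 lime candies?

144

The worst case stops just short of every target: 17 mint, 29 banana, 12 watermelon, 16 apple, 19 cherry, 23 lemon, all 10 orange, 17 lime — 17 + 29 + 12 + 16 + 19 + 23 + 10 + 17 = 143 candies.
One more candy must push some flavor to its target, so 143 + 1 = 144.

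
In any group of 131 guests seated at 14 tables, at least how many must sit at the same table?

10

The 131 guests fall into 14 tables.
If each of the 14 tables held at most 9, the total would be at most 14 × 9 = 126 < 131, a contradiction.
So at least one holds ⌈131/14⌉ = 10.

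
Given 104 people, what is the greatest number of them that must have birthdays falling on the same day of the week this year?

15

There are 7 days of the week, which serve as the pigeonholes.
If each of the 7 days of the week held at most 14, the total would be at most 7 × 14 = 98 < 104, a contradiction.
So at least one holds ⌈104/7⌉ = 15.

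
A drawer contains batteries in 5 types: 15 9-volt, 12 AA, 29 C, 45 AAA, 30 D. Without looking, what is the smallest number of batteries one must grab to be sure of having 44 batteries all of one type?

In the worst case we take at most 43 of each type, but all 15 9-volt, all 12 AA, all 29 C, and all 30 D (fewer than 43), giving 15 + 12 + 29 + 43 + 30 = 129.
One more battery then forces some type to 44, so 129 + 1 = 130.

130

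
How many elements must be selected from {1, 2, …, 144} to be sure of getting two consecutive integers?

73

Partition {1, …, 144} into 72 pairs: {1,2}, {3,4}, …, {143,144}.
Choosing 72 integers — say the 72 even numbers 2, 4, …, 144 — takes one from each pair and avoids the property.
Choosing 73 forces two into the same pair by pigeonhole, and those are consecutive. So 73.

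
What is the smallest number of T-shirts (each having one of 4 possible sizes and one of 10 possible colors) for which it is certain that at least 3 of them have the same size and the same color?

There are 4 × 10 = 40 (size, color) combinations acting as pigeonholes.
With 40 × 2 = 80 T-shirts we could place exactly 2 in each, with no (size, color) pair reaching 3.
One more forces some (size, color) pair to hold 3, so 80 + 1 = 81.

81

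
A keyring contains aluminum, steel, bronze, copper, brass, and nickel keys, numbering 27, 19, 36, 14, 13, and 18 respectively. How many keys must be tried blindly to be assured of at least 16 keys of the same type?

88

In the worst case we take at most 15 of each type, but all 14 copper and all 13 brass (fewer than 15), giving 15 + 15 + 15 + 14 + 13 + 15 = 87.
One more key then forces some type to 16, so 87 + 1 = 88.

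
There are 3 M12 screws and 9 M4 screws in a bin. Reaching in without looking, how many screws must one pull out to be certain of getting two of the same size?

Treat the 2 sizes as pigeonholes.
The worst case takes 1 screw of each size without reaching 2 of any: 2 × 1 = 2.
The next screw must bring some size to 2, so 2 + 1 = 3.

3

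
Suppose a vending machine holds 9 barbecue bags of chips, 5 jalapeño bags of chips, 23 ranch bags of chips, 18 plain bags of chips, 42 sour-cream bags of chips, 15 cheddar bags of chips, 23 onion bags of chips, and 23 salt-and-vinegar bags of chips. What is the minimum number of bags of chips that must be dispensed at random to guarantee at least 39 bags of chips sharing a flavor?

155

Treat the 8 flavors as pigeonholes.
In the worst case we take at most 38 of each flavor, but all 9 barbecue, all 5 jalapeño, all 23 ranch, all 18 plain, all 15 cheddar, all 23 onion, and all 23 salt-and-vinegar (fewer than 38), giving 9 + 5 + 23 + 18 + 38 + 15 + 23 + 23 = 154.
One more bag of chips then forces some flavor to 39, so 154 + 1 = 155.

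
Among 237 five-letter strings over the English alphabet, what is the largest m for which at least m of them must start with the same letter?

There are 26 possible first letters, which serve as the pigeonholes.
If each of the 26 possible first letters held at most 9, the total would be at most 26 × 9 = 234 < 237, a contradiction.
So at least one holds ⌈237/26⌉ = 10.

10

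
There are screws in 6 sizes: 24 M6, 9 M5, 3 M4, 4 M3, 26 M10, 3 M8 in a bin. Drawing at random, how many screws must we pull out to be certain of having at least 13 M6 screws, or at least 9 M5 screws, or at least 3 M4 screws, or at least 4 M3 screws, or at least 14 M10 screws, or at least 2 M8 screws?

Each of the 6 sizes has its own threshold; avoid all of them simultaneously.
The worst case stops just short of every target: 12 M6, 8 M5, 2 M4, 3 M3, 13 M10, 1 M8 — 12 + 8 + 2 + 3 + 13 + 1 = 39 screws.
One more screw must push some size to its target, so 39 + 1 = 40.

40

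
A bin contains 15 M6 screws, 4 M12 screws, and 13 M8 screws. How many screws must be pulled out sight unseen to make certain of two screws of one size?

4

Treat the 3 sizes as pigeonholes.
The worst case takes 1 screw of each size without reaching 2 of any: 3 × 1 = 3.
The next screw must bring some size to 2, so 3 + 1 = 4.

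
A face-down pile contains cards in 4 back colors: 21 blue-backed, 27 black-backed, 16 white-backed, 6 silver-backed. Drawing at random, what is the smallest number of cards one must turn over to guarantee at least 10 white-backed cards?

64

The worst case draws every non-white-backed card first: 21 + 27 + 6 = 54.
The next 10 draws are then forced to be white-backed, giving 54 + 10 = 64.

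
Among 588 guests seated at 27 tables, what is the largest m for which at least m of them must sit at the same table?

The 588 guests fall into 27 tables.
If each of the 27 tables held at most 21, the total would be at most 27 × 21 = 567 < 588, a contradiction.
So at least one holds ⌈588/27⌉ = 22.

22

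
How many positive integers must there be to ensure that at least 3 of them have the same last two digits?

201

There are 100 possible two-digit endings acting as pigeonholes.
With 100 × 2 = 200 positive integers we could place exactly 2 in each, with no class reaching 3.
One more forces some class to hold 3, so 200 + 1 = 201.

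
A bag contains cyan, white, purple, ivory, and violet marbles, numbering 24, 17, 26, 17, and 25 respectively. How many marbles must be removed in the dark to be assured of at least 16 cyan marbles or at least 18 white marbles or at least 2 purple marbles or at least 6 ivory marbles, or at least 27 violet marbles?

The worst case stops just short of every target: 15 cyan, 17 white, 1 purple, 5 ivory, all 25 violet — 15 + 17 + 1 + 5 + 25 = 63 marbles.
One more marble must push some color to its target, so 63 + 1 = 64.

64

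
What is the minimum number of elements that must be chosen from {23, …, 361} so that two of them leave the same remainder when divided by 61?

Group the integers by remainder mod 61; there are 61 residue classes, each nonempty in this range.
Choosing one from each class (61 integers) avoids any shared remainder.
One more choice must repeat a class, so two differ by a multiple of 61. Hence 61 + 1 = 62.

62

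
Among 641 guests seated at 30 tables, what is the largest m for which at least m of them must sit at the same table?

If each of the 30 tables held at most 21, the total would be at most 30 × 21 = 630 < 641, a contradiction.
So at least one holds ⌈641/30⌉ = 22.

22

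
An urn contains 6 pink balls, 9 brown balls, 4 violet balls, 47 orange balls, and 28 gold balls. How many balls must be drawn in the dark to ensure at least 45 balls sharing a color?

92

Treat the 5 colors as pigeonholes.
In the worst case we take at most 44 of each color, but all 6 pink, all 9 brown, all 4 violet, and all 28 gold (fewer than 44), giving 6 + 9 + 4 + 44 + 28 = 91.
One more ball then forces some color to 45, so 91 + 1 = 92.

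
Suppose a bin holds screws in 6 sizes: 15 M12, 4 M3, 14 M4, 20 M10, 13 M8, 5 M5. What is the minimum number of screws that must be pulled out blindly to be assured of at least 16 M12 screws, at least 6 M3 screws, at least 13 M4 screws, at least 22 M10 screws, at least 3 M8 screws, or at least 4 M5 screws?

57

The worst case stops just short of every target: 15 M12, all 4 M3, 12 M4, all 20 M10, 2 M8, 3 M5 — 15 + 4 + 12 + 20 + 2 + 3 = 56 screws.
One more screw must push some size to its target, so 56 + 1 = 57.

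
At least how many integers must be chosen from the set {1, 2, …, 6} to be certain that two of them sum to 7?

Partition {1, …, 6} into 3 pairs: {1,6}, {2,5}, …, {3,4}.
Choosing 3 integers — say the integers 1 through 3 — takes one from each pair and avoids the property.
Choosing 4 forces two into the same pair by pigeonhole, and those sum to 7. So 4.

4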